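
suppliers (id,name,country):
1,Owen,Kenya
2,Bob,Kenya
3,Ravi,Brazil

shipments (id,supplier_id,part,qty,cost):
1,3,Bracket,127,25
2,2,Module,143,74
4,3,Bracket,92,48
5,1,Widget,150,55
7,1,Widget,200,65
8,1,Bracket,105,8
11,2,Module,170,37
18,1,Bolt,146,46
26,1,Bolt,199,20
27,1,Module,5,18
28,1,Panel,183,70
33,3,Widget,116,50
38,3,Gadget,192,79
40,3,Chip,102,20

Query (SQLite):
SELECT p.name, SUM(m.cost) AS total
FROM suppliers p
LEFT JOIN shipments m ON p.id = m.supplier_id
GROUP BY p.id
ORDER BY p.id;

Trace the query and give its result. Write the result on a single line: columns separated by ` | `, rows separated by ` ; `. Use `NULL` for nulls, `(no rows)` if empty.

LEFT JOIN keeps every suppliers row; unmatched ones get NULL for shipments columns.
Group by suppliers.id and compute SUM(m.cost). SUM over an all-NULL group is NULL.
  1: ids {5, 7, 8, 18, 26, 27, 28} → SUM(m.cost)=282
  2: ids {2, 11} → SUM(m.cost)=111
  3: ids {1, 4, 33, 38, 40} → SUM(m.cost)=222

Owen | 282 ; Bob | 111 ; Ravi | 222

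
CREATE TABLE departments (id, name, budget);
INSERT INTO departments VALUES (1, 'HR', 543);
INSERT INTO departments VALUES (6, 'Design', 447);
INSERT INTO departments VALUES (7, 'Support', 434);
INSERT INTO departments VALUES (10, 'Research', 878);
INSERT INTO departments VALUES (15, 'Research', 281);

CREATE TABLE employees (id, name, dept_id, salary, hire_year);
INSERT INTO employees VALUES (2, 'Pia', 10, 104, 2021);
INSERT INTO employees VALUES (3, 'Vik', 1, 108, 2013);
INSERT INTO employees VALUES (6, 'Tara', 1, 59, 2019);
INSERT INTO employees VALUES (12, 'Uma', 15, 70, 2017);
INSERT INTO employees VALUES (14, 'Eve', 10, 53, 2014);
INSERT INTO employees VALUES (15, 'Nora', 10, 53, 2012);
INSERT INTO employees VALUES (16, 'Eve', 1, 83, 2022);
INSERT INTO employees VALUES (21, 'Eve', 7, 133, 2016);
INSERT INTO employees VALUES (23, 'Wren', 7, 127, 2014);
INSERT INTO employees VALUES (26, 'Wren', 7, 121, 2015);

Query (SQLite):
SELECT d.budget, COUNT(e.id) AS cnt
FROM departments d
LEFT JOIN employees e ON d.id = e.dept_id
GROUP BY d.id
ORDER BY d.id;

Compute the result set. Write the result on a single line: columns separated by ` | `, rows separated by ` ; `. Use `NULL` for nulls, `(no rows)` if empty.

543 | 3 ; 447 | 0 ; 434 | 3 ; 878 | 3 ; 281 | 1

LEFT JOIN keeps every departments row; unmatched ones get NULL for employees columns.
Group by departments.id and compute COUNT(e.id). COUNT(col) of an all-NULL group is 0.
  1: ids {3, 6, 16} → COUNT(e.id)=3
  6: ids {—} → COUNT(e.id)=0
  7: ids {21, 23, 26} → COUNT(e.id)=3
  10: ids {2, 14, 15} → COUNT(e.id)=3
  15: ids {12} → COUNT(e.id)=1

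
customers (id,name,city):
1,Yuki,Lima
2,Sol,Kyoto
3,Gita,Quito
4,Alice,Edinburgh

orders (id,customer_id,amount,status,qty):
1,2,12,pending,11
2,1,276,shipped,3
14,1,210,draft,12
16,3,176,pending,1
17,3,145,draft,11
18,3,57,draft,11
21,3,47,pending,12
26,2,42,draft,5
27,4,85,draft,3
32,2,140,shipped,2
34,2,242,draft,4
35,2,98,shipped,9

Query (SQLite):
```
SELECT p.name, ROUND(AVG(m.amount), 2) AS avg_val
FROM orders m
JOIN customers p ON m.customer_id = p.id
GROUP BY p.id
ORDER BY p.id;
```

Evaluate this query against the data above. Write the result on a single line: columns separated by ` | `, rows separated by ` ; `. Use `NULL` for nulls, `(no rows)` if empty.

Join each orders row to its customers via customer_id.
Group joined rows by customers.id; compute ROUND(AVG(m.amount), 2) per group.
  1: ids {2, 14} → ROUND(AVG(m.amount), 2)=243
  2: ids {1, 26, 32, 34, 35} → ROUND(AVG(m.amount), 2)=106.8
  3: ids {16, 17, 18, 21} → ROUND(AVG(m.amount), 2)=106.25
  4: ids {27} → ROUND(AVG(m.amount), 2)=85

Yuki | 243 ; Sol | 106.8 ; Gita | 106.25 ; Alice | 85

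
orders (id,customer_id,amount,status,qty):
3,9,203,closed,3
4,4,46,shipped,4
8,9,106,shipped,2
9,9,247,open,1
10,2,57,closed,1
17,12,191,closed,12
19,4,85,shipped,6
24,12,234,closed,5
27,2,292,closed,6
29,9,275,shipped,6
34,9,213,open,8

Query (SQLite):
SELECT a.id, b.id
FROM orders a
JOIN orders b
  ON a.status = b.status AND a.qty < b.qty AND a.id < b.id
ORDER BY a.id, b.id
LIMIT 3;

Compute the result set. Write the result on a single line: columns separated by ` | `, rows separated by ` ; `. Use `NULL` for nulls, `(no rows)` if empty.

3 | 17 ; 3 | 24 ; 3 | 27

Pairs (a,b) with same status, a.qty < b.qty, a.id < b.id.
status groups: closed:{3,10,17,24,27} open:{9,34} shipped:{4,8,19,29}
Ordered by (a.id, b.id); first 3.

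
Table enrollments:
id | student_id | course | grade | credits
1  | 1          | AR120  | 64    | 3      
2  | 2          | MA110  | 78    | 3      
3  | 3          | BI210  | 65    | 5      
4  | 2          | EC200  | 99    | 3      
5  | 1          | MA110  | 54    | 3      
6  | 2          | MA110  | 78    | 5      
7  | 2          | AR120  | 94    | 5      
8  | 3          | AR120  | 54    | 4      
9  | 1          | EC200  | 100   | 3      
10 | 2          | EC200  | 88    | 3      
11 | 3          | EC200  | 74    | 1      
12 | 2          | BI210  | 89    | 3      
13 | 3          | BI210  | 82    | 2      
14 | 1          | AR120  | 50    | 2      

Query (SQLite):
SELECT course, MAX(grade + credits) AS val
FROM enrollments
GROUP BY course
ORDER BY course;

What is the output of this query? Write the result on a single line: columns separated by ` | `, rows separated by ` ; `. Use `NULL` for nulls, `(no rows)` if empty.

For each row compute grade + credits.
Group by course; take MAX of the expression per group.
  AR120: ids {1, 7, 8, 14} → MAX(grade + credits)=99
  BI210: ids {3, 12, 13} → MAX(grade + credits)=92
  EC200: ids {4, 9, 10, 11} → MAX(grade + credits)=103
  MA110: ids {2, 5, 6} → MAX(grade + credits)=83

AR120 | 99 ; BI210 | 92 ; EC200 | 103 ; MA110 | 83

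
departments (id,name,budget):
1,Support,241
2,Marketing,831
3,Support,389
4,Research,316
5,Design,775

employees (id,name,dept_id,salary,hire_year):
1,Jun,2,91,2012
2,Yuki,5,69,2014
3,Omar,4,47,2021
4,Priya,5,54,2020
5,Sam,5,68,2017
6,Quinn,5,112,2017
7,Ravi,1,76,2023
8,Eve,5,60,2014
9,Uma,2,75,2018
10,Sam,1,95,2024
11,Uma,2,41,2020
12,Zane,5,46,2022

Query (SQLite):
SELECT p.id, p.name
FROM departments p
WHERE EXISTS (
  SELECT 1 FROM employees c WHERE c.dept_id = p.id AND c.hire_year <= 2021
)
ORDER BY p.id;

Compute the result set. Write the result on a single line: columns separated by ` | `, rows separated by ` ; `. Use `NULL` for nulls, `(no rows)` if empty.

For each departments row, check whether any employees with matching dept_id has hire_year <= 2021.
Keep rows where that is true.

2 | Marketing ; 4 | Research ; 5 | Design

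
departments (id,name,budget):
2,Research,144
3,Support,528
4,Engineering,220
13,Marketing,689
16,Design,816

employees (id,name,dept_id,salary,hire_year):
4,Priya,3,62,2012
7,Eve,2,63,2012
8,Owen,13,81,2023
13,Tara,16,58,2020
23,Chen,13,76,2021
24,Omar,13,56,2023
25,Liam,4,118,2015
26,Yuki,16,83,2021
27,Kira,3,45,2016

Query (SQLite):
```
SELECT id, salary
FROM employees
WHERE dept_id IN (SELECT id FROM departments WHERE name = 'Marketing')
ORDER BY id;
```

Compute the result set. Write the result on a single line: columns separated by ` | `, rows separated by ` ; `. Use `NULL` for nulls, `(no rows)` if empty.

8 | 81 ; 23 | 76 ; 24 | 56

Inner query: departments.id where name = 'Marketing'.
Outer: keep employees rows whose dept_id is in that set.
Inner query → {13}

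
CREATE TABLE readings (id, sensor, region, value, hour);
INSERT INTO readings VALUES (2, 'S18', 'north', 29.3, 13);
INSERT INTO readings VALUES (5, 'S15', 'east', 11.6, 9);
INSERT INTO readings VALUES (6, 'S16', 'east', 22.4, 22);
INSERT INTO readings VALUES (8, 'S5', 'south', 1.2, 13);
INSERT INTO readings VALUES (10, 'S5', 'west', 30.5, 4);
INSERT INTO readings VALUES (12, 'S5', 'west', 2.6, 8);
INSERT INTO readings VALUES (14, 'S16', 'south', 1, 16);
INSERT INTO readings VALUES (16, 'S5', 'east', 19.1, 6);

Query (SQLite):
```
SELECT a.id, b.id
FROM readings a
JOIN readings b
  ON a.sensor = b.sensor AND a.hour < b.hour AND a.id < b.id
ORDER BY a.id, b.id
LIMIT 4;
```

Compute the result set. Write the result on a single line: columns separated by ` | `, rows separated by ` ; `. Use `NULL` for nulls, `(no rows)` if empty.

10 | 12 ; 10 | 16

Pairs (a,b) with same sensor, a.hour < b.hour, a.id < b.id.
sensor groups: S15:{5} S16:{6,14} S18:{2} S5:{8,10,12,16}
Ordered by (a.id, b.id); first 4.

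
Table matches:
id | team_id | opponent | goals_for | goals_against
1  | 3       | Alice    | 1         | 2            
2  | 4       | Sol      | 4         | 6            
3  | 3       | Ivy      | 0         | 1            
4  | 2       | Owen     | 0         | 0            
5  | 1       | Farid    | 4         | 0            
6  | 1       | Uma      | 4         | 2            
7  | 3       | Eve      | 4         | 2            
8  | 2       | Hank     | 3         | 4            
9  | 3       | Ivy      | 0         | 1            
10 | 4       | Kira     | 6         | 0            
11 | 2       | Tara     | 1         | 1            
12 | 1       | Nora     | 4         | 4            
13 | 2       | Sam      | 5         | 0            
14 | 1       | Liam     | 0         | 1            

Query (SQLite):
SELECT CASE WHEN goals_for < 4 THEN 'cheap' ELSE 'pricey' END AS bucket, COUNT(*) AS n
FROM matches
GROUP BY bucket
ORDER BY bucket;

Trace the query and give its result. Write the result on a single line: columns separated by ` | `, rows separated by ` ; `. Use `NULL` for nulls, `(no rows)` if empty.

Bucket rows by goals_for < 4 → 'cheap' else 'pricey'; count each bucket.

cheap | 7 ; pricey | 7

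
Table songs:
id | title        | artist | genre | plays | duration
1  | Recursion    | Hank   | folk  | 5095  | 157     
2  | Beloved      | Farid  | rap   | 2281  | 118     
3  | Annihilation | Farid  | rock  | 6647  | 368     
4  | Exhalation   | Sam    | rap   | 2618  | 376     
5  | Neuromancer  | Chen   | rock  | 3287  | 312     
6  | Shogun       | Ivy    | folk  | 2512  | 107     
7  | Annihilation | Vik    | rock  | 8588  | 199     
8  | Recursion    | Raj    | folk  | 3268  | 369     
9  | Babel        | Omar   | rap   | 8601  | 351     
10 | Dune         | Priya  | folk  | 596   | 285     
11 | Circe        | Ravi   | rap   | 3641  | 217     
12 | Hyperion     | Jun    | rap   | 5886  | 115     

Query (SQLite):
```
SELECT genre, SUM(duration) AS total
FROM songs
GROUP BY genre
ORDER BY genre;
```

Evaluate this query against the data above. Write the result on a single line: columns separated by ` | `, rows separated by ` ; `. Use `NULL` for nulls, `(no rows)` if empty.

folk | 918 ; rap | 1177 ; rock | 879

Partition songs by genre; compute SUM(duration) within each group.
  folk: ids {1, 6, 8, 10} → SUM(duration)=918
  rap: ids {2, 4, 9, 11, 12} → SUM(duration)=1177
  rock: ids {3, 5, 7} → SUM(duration)=879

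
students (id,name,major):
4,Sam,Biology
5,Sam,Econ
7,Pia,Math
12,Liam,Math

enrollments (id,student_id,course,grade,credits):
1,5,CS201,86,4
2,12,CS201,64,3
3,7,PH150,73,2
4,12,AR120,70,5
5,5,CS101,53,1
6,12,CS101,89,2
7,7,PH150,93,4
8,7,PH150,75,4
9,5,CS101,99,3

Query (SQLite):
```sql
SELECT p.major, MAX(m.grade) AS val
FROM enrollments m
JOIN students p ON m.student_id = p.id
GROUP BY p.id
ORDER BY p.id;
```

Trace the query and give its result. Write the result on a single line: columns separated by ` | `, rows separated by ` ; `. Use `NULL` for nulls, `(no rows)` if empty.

Join each enrollments row to its students via student_id.
Group joined rows by students.id; compute MAX(m.grade) per group.
  5: ids {1, 5, 9} → MAX(m.grade)=99
  7: ids {3, 7, 8} → MAX(m.grade)=93
  12: ids {2, 4, 6} → MAX(m.grade)=89

Econ | 99 ; Math | 93 ; Math | 89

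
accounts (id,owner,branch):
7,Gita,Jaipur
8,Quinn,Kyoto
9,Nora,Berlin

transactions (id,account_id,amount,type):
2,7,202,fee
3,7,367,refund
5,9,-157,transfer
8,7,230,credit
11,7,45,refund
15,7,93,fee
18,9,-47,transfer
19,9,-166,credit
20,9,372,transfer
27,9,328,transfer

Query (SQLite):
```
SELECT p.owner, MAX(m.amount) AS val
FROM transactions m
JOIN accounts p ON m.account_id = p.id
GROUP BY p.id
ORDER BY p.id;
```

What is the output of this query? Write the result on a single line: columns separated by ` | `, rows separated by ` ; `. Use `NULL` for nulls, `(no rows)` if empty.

Join each transactions row to its accounts via account_id.
Group joined rows by accounts.id; compute MAX(m.amount) per group.
  7: ids {2, 3, 8, 11, 15} → MAX(m.amount)=367
  9: ids {5, 18, 19, 20, 27} → MAX(m.amount)=372

Gita | 367 ; Nora | 372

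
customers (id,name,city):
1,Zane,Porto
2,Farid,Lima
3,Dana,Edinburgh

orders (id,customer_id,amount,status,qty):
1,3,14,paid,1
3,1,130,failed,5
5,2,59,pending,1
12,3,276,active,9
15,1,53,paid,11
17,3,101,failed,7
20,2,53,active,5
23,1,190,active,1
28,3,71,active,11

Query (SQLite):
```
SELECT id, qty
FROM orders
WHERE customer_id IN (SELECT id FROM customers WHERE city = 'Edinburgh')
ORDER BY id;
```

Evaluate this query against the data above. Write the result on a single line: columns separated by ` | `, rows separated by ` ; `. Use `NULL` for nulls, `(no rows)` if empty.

Inner query: customers.id where city = 'Edinburgh'.
Outer: keep orders rows whose customer_id is in that set.
Inner query → {3}

1 | 1 ; 12 | 9 ; 17 | 7 ; 28 | 11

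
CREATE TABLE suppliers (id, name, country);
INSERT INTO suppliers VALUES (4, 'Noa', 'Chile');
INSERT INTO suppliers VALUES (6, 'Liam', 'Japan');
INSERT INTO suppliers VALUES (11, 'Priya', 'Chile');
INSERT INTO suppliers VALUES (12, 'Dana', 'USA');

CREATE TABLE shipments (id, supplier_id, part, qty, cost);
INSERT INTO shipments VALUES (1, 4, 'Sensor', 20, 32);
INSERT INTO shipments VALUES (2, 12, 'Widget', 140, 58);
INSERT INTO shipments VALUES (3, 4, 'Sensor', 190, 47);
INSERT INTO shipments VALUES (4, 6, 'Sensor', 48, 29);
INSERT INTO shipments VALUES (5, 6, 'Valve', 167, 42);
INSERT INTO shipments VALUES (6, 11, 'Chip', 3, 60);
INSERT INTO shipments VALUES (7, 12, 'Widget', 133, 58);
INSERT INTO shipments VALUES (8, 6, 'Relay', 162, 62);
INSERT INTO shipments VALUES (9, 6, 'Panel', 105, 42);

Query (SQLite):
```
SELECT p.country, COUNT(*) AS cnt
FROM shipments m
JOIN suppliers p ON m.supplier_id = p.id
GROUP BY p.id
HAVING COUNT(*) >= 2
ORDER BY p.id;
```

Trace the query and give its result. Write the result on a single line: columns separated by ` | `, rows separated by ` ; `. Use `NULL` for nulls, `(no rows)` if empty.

Chile | 2 ; Japan | 4 ; USA | 2

Join each shipments row to its suppliers via supplier_id.
Group joined rows by suppliers.id; compute COUNT(*) per group.
HAVING: keep groups with count ≥ 2.
  4: ids {1, 3} → COUNT(*)=2
  6: ids {4, 5, 8, 9} → COUNT(*)=4
  11: ids {6} → COUNT(*)=1
  12: ids {2, 7} → COUNT(*)=2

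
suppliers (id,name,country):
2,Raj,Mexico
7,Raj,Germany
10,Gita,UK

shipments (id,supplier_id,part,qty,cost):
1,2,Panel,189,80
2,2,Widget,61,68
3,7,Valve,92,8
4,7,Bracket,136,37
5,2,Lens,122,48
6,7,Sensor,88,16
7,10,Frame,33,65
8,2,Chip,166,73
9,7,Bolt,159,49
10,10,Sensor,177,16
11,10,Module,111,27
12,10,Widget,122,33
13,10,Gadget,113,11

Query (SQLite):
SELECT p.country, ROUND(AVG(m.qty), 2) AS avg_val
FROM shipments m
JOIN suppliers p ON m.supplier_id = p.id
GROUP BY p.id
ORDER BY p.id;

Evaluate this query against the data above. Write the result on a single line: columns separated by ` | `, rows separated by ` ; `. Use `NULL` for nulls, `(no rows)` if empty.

Join each shipments row to its suppliers via supplier_id.
Group joined rows by suppliers.id; compute ROUND(AVG(m.qty), 2) per group.
  2: ids {1, 2, 5, 8} → ROUND(AVG(m.qty), 2)=134.5
  7: ids {3, 4, 6, 9} → ROUND(AVG(m.qty), 2)=118.75
  10: ids {7, 10, 11, 12, 13} → ROUND(AVG(m.qty), 2)=111.2

Mexico | 134.5 ; Germany | 118.75 ; UK | 111.2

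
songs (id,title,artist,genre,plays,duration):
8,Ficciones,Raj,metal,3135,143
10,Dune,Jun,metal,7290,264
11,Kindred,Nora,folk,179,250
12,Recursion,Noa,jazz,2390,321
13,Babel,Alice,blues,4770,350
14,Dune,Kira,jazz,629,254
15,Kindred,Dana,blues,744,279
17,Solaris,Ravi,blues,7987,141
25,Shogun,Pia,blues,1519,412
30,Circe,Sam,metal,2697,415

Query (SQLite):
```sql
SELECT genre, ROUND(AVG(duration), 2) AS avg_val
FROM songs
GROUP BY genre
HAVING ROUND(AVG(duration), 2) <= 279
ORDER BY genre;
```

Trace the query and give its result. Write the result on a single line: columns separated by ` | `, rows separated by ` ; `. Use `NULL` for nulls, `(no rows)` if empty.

folk | 250 ; metal | 274

Partition songs by genre; compute ROUND(AVG(duration), 2) within each group.
HAVING: keep groups where ROUND(AVG(duration), 2) <= 279.
  blues: ids {13, 15, 17, 25} → ROUND(AVG(duration), 2)=295.5
  folk: ids {11} → ROUND(AVG(duration), 2)=250
  jazz: ids {12, 14} → ROUND(AVG(duration), 2)=287.5
  metal: ids {8, 10, 30} → ROUND(AVG(duration), 2)=274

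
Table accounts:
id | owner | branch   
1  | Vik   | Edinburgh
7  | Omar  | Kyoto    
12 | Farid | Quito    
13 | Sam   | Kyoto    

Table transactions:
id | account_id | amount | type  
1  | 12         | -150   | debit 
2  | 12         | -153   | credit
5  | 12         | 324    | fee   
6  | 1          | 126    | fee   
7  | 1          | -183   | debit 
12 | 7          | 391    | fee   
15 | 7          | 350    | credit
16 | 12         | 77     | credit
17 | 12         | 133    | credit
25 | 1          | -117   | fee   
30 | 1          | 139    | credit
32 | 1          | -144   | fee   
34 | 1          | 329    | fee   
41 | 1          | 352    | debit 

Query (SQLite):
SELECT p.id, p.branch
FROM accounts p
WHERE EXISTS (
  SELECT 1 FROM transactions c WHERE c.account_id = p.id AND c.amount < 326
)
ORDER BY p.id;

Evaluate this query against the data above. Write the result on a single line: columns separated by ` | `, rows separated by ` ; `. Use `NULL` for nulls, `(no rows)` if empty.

For each accounts row, check whether any transactions with matching account_id has amount < 326.
Keep rows where that is true.

1 | Edinburgh ; 12 | Quito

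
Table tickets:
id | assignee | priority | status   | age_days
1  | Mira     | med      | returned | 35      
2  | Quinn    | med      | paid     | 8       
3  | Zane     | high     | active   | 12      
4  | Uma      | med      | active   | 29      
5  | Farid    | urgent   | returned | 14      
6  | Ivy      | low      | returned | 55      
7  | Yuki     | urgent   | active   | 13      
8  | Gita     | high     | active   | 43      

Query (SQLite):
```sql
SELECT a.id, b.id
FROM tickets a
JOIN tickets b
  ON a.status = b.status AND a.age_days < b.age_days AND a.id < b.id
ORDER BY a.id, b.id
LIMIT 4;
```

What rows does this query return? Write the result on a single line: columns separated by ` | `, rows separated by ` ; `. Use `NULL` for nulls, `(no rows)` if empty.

1 | 6 ; 3 | 4 ; 3 | 7 ; 3 | 8

Pairs (a,b) with same status, a.age_days < b.age_days, a.id < b.id.
status groups: active:{3,4,7,8} paid:{2} returned:{1,5,6}
Ordered by (a.id, b.id); first 4.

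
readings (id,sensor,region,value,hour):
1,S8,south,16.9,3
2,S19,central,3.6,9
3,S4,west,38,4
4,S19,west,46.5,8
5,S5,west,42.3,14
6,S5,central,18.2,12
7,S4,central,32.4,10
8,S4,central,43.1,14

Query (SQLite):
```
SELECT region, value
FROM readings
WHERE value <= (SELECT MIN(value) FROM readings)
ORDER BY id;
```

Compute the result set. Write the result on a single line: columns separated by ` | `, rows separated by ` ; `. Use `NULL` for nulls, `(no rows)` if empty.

central | 3.6

Scalar subquery: MIN(value) over all readings rows = 3.6.
Keep rows where value <= that value.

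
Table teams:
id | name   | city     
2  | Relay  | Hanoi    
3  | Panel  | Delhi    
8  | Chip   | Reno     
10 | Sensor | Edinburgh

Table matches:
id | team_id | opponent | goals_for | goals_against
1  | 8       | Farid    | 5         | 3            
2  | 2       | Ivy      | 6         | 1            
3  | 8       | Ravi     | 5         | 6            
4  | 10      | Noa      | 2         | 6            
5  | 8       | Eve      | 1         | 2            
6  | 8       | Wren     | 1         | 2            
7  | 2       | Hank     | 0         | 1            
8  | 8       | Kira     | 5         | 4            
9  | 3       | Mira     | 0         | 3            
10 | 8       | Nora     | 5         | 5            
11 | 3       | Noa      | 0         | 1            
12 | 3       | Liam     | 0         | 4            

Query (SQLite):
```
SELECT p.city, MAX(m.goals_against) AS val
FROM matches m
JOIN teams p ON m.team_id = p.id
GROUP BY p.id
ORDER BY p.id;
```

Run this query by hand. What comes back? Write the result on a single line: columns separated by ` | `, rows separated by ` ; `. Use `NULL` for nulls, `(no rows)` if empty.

Join each matches row to its teams via team_id.
Group joined rows by teams.id; compute MAX(m.goals_against) per group.
  2: ids {2, 7} → MAX(m.goals_against)=1
  3: ids {9, 11, 12} → MAX(m.goals_against)=4
  8: ids {1, 3, 5, 6, 8, 10} → MAX(m.goals_against)=6
  10: ids {4} → MAX(m.goals_against)=6

Hanoi | 1 ; Delhi | 4 ; Reno | 6 ; Edinburgh | 6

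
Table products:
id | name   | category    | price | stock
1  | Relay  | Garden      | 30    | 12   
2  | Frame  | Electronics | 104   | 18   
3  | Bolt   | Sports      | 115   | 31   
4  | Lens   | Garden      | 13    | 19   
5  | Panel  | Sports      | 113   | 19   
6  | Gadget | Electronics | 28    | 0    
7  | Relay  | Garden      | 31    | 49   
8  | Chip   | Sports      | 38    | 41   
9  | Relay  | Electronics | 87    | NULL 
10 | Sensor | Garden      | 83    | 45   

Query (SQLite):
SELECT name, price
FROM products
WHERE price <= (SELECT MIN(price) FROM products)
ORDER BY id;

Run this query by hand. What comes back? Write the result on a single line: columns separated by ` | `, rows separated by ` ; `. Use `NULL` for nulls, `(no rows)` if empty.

Scalar subquery: MIN(price) over all products rows = 13.
Keep rows where price <= that value.

Lens | 13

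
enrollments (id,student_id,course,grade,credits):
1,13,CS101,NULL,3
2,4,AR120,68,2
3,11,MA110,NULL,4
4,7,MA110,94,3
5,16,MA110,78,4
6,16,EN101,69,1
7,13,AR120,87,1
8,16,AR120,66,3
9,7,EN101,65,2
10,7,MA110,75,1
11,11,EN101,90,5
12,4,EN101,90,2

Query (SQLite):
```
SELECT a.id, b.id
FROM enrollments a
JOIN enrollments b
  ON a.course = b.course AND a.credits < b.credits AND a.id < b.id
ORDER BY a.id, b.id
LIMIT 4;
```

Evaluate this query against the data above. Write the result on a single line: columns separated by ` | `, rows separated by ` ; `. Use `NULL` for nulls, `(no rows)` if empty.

Pairs (a,b) with same course, a.credits < b.credits, a.id < b.id.
course groups: AR120:{2,7,8} CS101:{1} EN101:{6,9,11,12} MA110:{3,4,5,10}
Ordered by (a.id, b.id); first 4.

2 | 8 ; 4 | 5 ; 6 | 9 ; 6 | 11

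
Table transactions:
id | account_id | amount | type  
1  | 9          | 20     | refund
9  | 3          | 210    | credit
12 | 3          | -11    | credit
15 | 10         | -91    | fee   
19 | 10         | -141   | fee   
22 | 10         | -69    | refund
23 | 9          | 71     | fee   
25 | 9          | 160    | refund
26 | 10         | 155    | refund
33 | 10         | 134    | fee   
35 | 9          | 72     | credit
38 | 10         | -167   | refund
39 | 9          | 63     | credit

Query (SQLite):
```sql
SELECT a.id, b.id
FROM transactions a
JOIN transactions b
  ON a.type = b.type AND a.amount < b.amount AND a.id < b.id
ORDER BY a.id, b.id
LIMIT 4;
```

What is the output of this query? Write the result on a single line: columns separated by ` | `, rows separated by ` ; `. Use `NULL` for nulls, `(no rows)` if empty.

Pairs (a,b) with same type, a.amount < b.amount, a.id < b.id.
type groups: credit:{9,12,35,39} fee:{15,19,23,33} refund:{1,22,25,26,38}
Ordered by (a.id, b.id); first 4.

1 | 25 ; 1 | 26 ; 12 | 35 ; 12 | 39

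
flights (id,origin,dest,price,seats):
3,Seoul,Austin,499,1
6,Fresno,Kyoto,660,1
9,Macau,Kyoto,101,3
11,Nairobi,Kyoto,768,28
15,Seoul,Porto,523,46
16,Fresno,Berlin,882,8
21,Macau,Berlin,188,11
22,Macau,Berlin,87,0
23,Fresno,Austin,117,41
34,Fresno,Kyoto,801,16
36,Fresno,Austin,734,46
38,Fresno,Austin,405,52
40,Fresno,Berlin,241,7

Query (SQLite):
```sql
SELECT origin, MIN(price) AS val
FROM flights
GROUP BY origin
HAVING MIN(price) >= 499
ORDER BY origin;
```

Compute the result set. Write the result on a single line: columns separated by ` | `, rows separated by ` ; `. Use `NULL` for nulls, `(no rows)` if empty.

Nairobi | 768 ; Seoul | 499

Partition flights by origin; compute MIN(price) within each group.
HAVING: keep groups where MIN(price) >= 499.
  Fresno: ids {6, 16, 23, 34, 36, 38, 40} → MIN(price)=117
  Macau: ids {9, 21, 22} → MIN(price)=87
  Nairobi: ids {11} → MIN(price)=768
  Seoul: ids {3, 15} → MIN(price)=499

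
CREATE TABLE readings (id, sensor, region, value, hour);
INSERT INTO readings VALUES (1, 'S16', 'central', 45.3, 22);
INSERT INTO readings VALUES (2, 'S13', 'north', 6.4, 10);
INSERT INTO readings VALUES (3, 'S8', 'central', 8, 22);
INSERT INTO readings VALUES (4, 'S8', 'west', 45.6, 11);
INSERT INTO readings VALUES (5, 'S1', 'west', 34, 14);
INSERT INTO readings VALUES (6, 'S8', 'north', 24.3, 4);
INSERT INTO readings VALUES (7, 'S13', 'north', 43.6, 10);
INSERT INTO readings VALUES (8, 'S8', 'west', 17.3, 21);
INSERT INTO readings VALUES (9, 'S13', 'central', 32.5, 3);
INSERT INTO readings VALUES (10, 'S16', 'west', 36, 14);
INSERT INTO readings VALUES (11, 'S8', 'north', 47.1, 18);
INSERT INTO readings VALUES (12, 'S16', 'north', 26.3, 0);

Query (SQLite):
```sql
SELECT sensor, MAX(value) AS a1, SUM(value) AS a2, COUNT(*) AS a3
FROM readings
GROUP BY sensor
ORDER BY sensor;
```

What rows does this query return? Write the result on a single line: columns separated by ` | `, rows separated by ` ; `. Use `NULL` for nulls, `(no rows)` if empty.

S1 | 34 | 34 | 1 ; S13 | 43.6 | 82.5 | 3 ; S16 | 45.3 | 107.6 | 3 ; S8 | 47.1 | 142.3 | 5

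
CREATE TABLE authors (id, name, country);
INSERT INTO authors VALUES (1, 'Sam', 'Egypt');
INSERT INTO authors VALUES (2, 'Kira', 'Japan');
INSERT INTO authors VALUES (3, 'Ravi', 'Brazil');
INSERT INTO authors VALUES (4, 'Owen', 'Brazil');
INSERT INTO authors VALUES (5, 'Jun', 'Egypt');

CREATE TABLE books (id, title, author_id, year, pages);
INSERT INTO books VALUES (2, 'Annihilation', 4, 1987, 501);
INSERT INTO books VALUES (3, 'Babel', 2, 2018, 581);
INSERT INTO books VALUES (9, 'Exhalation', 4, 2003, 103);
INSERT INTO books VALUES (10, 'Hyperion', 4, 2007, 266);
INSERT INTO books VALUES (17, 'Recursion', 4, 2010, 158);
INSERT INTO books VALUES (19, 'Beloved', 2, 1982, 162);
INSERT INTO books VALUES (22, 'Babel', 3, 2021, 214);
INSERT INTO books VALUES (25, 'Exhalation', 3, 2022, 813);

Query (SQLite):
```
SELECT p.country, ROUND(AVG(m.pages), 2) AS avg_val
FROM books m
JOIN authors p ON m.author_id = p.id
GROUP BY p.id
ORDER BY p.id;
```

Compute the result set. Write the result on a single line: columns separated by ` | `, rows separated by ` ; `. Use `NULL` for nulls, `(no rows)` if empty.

Join each books row to its authors via author_id.
Group joined rows by authors.id; compute ROUND(AVG(m.pages), 2) per group.
  2: ids {3, 19} → ROUND(AVG(m.pages), 2)=371.5
  3: ids {22, 25} → ROUND(AVG(m.pages), 2)=513.5
  4: ids {2, 9, 10, 17} → ROUND(AVG(m.pages), 2)=257

Japan | 371.5 ; Brazil | 513.5 ; Brazil | 257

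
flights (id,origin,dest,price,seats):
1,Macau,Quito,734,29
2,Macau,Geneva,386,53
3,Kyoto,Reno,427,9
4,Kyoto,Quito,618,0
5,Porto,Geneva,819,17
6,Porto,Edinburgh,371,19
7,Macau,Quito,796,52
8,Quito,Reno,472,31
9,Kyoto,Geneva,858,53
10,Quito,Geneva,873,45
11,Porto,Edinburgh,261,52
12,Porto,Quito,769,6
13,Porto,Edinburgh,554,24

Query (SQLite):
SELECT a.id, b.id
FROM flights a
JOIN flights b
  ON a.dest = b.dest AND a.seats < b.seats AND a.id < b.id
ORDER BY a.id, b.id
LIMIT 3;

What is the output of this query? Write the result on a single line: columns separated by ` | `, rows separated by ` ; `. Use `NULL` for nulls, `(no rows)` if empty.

Pairs (a,b) with same dest, a.seats < b.seats, a.id < b.id.
dest groups: Edinburgh:{6,11,13} Geneva:{2,5,9,10} Quito:{1,4,7,12} Reno:{3,8}
Ordered by (a.id, b.id); first 3.

1 | 7 ; 3 | 8 ; 4 | 7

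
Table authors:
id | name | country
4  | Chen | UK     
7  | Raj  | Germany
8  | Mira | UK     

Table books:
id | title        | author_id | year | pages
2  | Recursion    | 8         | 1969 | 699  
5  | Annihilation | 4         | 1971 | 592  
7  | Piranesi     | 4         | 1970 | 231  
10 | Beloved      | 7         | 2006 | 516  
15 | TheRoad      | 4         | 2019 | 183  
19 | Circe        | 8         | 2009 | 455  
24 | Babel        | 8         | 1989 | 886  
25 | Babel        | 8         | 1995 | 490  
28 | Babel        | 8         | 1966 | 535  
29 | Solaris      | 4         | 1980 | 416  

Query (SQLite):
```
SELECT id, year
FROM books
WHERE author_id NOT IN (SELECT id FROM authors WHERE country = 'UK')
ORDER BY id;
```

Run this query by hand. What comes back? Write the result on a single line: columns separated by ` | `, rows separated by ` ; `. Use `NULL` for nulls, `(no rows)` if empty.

Inner query: authors.id where country = 'UK'.
Outer: keep books rows whose author_id is not in that set.
Inner query → {4, 8}

10 | 2006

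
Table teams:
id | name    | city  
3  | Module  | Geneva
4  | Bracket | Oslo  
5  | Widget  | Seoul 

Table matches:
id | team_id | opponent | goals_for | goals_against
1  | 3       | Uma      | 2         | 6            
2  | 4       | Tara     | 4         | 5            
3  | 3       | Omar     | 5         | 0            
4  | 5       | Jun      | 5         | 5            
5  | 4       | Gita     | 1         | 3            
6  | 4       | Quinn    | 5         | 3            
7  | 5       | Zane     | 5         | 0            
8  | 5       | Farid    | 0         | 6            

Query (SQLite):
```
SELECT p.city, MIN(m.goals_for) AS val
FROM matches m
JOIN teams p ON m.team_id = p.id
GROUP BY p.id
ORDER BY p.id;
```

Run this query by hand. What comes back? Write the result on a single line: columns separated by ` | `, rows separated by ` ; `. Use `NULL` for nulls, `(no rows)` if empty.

Geneva | 2 ; Oslo | 1 ; Seoul | 0

Join each matches row to its teams via team_id.
Group joined rows by teams.id; compute MIN(m.goals_for) per group.
  3: ids {1, 3} → MIN(m.goals_for)=2
  4: ids {2, 5, 6} → MIN(m.goals_for)=1
  5: ids {4, 7, 8} → MIN(m.goals_for)=0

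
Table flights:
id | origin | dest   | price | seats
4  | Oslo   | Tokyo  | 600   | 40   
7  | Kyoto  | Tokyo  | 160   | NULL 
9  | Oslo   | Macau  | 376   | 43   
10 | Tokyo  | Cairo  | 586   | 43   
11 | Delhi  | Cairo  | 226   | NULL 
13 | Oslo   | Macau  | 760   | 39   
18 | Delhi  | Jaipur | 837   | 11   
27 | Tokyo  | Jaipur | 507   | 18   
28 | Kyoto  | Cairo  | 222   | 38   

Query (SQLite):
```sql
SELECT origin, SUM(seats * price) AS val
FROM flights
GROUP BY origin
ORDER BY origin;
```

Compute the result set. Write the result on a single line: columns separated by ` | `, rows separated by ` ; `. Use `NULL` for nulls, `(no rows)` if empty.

Delhi | 9207 ; Kyoto | 8436 ; Oslo | 69808 ; Tokyo | 34324

For each row compute seats * price.
Group by origin; take SUM of the expression per group.
  Delhi: ids {11, 18} → SUM(seats * price)=9207
  Kyoto: ids {7, 28} → SUM(seats * price)=8436
  Oslo: ids {4, 9, 13} → SUM(seats * price)=69808
  Tokyo: ids {10, 27} → SUM(seats * price)=34324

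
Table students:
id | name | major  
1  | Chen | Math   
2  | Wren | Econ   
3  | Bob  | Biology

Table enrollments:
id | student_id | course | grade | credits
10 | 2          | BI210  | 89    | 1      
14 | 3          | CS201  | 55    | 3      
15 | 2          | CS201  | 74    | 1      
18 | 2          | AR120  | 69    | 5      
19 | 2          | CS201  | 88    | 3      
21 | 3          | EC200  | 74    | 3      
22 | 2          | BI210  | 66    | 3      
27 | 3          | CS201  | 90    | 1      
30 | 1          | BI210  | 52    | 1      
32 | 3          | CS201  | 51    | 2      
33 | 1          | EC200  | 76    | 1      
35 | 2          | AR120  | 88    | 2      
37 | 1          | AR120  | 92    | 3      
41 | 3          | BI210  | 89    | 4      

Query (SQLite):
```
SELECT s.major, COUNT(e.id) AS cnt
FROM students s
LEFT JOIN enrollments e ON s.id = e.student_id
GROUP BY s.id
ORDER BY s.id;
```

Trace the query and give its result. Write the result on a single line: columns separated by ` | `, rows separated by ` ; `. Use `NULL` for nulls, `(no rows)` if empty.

LEFT JOIN keeps every students row; unmatched ones get NULL for enrollments columns.
Group by students.id and compute COUNT(e.id). COUNT(col) of an all-NULL group is 0.
  1: ids {30, 33, 37} → COUNT(e.id)=3
  2: ids {10, 15, 18, 19, 22, 35} → COUNT(e.id)=6
  3: ids {14, 21, 27, 32, 41} → COUNT(e.id)=5

Math | 3 ; Econ | 6 ; Biology | 5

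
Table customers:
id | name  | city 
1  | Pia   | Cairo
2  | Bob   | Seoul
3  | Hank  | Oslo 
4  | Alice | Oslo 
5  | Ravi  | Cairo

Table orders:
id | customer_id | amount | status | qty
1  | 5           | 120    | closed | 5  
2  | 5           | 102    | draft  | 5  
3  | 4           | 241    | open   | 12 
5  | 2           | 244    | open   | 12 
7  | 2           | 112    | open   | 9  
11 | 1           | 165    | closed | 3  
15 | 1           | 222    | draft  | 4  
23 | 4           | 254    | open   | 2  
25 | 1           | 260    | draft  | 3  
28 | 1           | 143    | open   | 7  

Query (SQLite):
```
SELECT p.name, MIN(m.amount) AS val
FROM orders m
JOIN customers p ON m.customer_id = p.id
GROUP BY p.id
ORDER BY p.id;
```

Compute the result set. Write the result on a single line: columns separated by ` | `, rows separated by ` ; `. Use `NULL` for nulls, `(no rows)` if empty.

Pia | 143 ; Bob | 112 ; Alice | 241 ; Ravi | 102

Join each orders row to its customers via customer_id.
Group joined rows by customers.id; compute MIN(m.amount) per group.
  1: ids {11, 15, 25, 28} → MIN(m.amount)=143
  2: ids {5, 7} → MIN(m.amount)=112
  4: ids {3, 23} → MIN(m.amount)=241
  5: ids {1, 2} → MIN(m.amount)=102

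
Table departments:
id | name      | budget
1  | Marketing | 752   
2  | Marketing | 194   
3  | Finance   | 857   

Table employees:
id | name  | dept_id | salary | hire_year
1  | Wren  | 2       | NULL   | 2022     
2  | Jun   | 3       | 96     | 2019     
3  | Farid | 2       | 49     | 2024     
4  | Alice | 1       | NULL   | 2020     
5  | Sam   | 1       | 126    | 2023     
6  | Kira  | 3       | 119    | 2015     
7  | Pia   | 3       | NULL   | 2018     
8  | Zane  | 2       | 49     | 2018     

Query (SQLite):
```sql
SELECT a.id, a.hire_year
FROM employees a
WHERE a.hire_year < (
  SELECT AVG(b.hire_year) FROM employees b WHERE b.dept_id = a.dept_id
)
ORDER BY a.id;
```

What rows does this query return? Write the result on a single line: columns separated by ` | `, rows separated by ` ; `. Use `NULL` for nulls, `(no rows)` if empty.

4 | 2020 ; 6 | 2015 ; 8 | 2018

For each employees row a, compute AVG(hire_year) over rows sharing a.dept_id.
Keep row a if a.hire_year < that per-group AVG.
  dept_id=1: AVG(hire_year) = 2021.5
  dept_id=2: AVG(hire_year) = 2021.333333
  dept_id=3: AVG(hire_year) = 2017.333333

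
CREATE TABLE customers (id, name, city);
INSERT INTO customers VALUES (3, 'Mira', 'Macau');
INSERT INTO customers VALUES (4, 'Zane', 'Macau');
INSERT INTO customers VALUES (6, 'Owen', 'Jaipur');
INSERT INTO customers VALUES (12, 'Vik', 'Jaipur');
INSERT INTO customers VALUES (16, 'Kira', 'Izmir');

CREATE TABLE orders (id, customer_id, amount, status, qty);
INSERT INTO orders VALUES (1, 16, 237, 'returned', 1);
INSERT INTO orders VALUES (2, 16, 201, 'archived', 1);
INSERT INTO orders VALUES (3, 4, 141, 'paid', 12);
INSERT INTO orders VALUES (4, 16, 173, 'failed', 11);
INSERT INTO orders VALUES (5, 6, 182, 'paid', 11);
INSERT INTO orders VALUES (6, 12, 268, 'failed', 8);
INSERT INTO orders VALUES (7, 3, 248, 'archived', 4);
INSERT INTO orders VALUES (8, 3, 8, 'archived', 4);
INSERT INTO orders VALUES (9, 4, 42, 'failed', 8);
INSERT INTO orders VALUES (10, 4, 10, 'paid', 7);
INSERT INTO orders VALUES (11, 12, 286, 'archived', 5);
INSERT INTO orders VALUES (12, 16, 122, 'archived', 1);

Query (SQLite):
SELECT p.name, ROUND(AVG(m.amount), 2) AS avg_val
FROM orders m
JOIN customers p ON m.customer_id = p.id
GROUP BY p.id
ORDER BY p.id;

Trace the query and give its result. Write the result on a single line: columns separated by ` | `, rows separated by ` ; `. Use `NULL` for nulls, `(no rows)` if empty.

Join each orders row to its customers via customer_id.
Group joined rows by customers.id; compute ROUND(AVG(m.amount), 2) per group.
  3: ids {7, 8} → ROUND(AVG(m.amount), 2)=128
  4: ids {3, 9, 10} → ROUND(AVG(m.amount), 2)=64.33
  6: ids {5} → ROUND(AVG(m.amount), 2)=182
  12: ids {6, 11} → ROUND(AVG(m.amount), 2)=277
  16: ids {1, 2, 4, 12} → ROUND(AVG(m.amount), 2)=183.25

Mira | 128 ; Zane | 64.33 ; Owen | 182 ; Vik | 277 ; Kira | 183.25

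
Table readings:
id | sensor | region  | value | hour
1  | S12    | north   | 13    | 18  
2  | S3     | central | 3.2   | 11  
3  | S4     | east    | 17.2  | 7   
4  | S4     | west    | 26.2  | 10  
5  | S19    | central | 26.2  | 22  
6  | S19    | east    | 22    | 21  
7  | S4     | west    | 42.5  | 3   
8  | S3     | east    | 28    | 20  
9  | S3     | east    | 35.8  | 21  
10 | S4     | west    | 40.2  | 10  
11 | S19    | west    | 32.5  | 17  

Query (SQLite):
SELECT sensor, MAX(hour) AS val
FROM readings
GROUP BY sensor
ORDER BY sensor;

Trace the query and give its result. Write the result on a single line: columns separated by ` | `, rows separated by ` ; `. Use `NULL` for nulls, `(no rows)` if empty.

Partition readings by sensor; compute MAX(hour) within each group.
  S12: ids {1} → MAX(hour)=18
  S19: ids {5, 6, 11} → MAX(hour)=22
  S3: ids {2, 8, 9} → MAX(hour)=21
  S4: ids {3, 4, 7, 10} → MAX(hour)=10

S12 | 18 ; S19 | 22 ; S3 | 21 ; S4 | 10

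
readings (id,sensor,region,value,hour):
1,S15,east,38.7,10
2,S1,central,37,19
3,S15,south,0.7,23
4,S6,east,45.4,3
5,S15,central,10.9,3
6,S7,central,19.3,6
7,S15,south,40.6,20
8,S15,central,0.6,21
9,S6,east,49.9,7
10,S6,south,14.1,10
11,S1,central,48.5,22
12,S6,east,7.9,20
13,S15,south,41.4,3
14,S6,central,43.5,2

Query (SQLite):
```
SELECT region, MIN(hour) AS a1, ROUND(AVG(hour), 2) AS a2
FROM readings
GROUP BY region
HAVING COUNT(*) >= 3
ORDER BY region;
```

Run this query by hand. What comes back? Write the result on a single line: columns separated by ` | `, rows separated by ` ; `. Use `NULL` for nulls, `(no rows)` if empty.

central | 2 | 12.17 ; east | 3 | 10 ; south | 3 | 14

Group readings by region.
Per group compute: MIN(hour), ROUND(AVG(hour), 2).
HAVING: drop groups with fewer than 3 rows.
  central: ids {2, 5, 6, 8, 11, 14} → MIN(hour)=2, ROUND(AVG(hour), 2)=12.17
  east: ids {1, 4, 9, 12} → MIN(hour)=3, ROUND(AVG(hour), 2)=10
  south: ids {3, 7, 10, 13} → MIN(hour)=3, ROUND(AVG(hour), 2)=14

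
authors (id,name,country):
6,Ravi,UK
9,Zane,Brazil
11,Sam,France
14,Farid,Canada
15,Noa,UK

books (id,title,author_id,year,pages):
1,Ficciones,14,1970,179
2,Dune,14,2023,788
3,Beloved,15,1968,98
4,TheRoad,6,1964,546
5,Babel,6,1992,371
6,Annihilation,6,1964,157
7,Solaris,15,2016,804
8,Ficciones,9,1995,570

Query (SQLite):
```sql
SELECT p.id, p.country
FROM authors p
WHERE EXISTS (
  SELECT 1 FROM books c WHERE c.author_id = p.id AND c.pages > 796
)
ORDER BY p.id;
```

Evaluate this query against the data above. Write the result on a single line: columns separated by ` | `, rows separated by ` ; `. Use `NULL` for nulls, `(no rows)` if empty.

For each authors row, check whether any books with matching author_id has pages > 796.
Keep rows where that is true.

15 | UK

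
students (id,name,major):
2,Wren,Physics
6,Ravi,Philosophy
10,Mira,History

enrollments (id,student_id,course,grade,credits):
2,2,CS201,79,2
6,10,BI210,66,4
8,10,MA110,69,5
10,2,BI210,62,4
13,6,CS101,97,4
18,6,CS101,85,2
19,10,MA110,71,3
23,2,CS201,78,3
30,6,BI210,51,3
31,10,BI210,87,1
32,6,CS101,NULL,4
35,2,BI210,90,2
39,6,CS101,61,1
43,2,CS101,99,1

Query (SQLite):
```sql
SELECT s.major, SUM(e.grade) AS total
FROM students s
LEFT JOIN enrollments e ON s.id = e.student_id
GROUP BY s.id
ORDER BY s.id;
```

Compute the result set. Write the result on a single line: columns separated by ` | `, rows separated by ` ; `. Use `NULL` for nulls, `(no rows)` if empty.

LEFT JOIN keeps every students row; unmatched ones get NULL for enrollments columns.
Group by students.id and compute SUM(e.grade). SUM over an all-NULL group is NULL.
  2: ids {2, 10, 23, 35, 43} → SUM(e.grade)=408
  6: ids {13, 18, 30, 32, 39} → SUM(e.grade)=294
  10: ids {6, 8, 19, 31} → SUM(e.grade)=293

Physics | 408 ; Philosophy | 294 ; History | 293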